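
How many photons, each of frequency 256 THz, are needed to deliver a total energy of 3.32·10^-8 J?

1.96·10^11 photons

Per-photon energy: E = 1.696·10^-19 J (from frequency = 256 THz).
N = E_total / E_photon = 3.32·10^-8 J / 1.696·10^-19 J = 1.96·10^11.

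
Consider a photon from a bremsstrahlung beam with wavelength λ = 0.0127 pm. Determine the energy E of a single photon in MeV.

97.6 MeV

(h = 6.62607015 × 10^-34 J·s, c = 2.99792458 × 10^8 m/s, 1 eV = 1.602176634 × 10^-19 J.)
Convert to SI: λ = 0.0127 pm = 1.27 × 10^-14 m.
The photon relation is E = hc/λ, giving E = 1.564 × 10^-11 J.
Converting to MeV: E = 97.63 MeV ≈ 97.6 MeV.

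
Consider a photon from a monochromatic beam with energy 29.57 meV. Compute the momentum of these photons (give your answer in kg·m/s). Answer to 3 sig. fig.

In SI units: E = 29.57 meV = 4.7376 × 10^-21 J.
Apply p = E/c: p = 1.580 × 10^-29 kg·m/s.
So p ≈ 1.58 × 10^-29 kg·m/s.

1.58 × 10^-29 kg·m/s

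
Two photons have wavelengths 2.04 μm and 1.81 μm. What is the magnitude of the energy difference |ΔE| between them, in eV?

Using E = hc/λ: E₁ = 9.737e-20 J, E₂ = 1.097e-19 J.
|ΔE| = |9.737e-20 − 1.097e-19| = 1.24e-20 J = 0.0772 eV.

0.0772 eV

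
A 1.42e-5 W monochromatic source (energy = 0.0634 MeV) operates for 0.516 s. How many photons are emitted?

7.21e8 photons

Total energy: E_total = P·t = 1.42e-5 × 0.516 = 7.327e-6 J.
Per-photon energy: E = 1.016e-14 J.
N = E_total / E_photon = 7.21e8.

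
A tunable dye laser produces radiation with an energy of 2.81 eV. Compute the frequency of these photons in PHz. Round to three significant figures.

Take h = 6.62607015e-34 J·s, 1 eV = 1.602176634e-19 J.
First convert: E = 2.81 eV = 4.5021e-19 J.
Apply f = E/h: f = 6.795e14 Hz.
Converting to PHz: f = 0.6795 PHz ≈ 0.679 PHz.

0.679 PHz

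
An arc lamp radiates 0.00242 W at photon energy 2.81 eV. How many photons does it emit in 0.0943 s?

5.07e14 photons

Total energy: E_total = P·t = 0.00242 × 0.0943 = 2.282e-4 J.
Per-photon energy: E = 4.502e-19 J.
N = E_total / E_photon = 5.07e14.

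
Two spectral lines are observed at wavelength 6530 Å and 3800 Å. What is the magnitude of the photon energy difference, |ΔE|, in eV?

Using E = hc/λ: E₁ = 3.042e-19 J, E₂ = 5.227e-19 J.
|ΔE| = |3.042e-19 − 5.227e-19| = 2.19e-19 J = 1.36 eV.

1.36 eV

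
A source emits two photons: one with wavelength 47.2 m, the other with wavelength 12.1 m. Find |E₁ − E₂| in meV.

7.62·10^-5 meV

Using E = hc/λ: E₁ = 4.209·10^-27 J, E₂ = 1.642·10^-26 J.
|ΔE| = |4.209·10^-27 − 1.642·10^-26| = 1.22·10^-26 J = 7.62·10^-5 meV.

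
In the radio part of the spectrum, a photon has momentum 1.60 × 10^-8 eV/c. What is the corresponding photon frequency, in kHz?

3870 kHz

Convert to SI: p = 1.60 × 10^-8 eV/c = 8.5509 × 10^-36 kg·m/s.
For a photon f = pc/h, so f = 3.869 × 10^6 Hz.
Converting to kHz: f = 3869 kHz ≈ 3870 kHz.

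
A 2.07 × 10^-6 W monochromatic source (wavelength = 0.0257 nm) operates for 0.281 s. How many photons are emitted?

7.53 × 10^7 photons

Total energy: E_total = P·t = 2.07 × 10^-6 × 0.281 = 5.817 × 10^-7 J.
Per-photon energy: E = 7.729 × 10^-15 J.
N = E_total / E_photon = 7.53 × 10^7.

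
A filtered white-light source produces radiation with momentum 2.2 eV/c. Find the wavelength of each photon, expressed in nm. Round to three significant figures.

Take h = 6.62607015 × 10^-34 J·s, c = 2.99792458 × 10^8 m/s, 1 eV = 1.602176634 × 10^-19 J.
Convert to SI: p = 2.2 eV/c = 1.1757 × 10^-27 kg·m/s.
The photon relation is λ = h/p, giving λ = 5.636 × 10^-7 m.
Converting to nm: λ = 563.6 nm ≈ 564 nm.

564 nm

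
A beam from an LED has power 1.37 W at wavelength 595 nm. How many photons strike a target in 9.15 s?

Total energy: E_total = P·t = 1.37 × 9.15 = 12.54 J.
Per-photon energy: E = 3.339e-19 J.
N = E_total / E_photon = 3.75e19.

3.75e19 photons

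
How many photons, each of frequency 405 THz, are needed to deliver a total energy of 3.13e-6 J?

1.17e13 photons

Per-photon energy: E = 2.684e-19 J (from frequency = 405 THz).
N = E_total / E_photon = 3.13e-6 J / 2.684e-19 J = 1.17e13.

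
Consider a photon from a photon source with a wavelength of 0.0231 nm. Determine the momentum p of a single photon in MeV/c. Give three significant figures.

Convert to SI: λ = 0.0231 nm = 2.31 × 10^-11 m.
Apply p = h/λ: p = 2.868 × 10^-23 kg·m/s.
Converting to MeV/c: p = 0.05367 MeV/c ≈ 0.0537 MeV/c.

0.0537 MeV/c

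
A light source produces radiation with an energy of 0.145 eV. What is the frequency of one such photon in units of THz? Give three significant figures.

35.1 THz

Take h = 6.62607015e-34 J·s, 1 eV = 1.602176634e-19 J.
In SI units: E = 0.145 eV = 2.3232e-20 J.
Since f = E/h for a photon, f = 3.506e13 Hz.
Converting to THz: f = 35.06 THz ≈ 35.1 THz.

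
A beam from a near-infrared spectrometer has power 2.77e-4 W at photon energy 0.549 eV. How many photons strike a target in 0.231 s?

Total energy: E_total = P·t = 2.77e-4 × 0.231 = 6.399e-5 J.
Per-photon energy: E = 8.796e-20 J.
N = E_total / E_photon = 7.27e14.

7.27e14 photons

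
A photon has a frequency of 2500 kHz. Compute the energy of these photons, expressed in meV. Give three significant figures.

Take h = 6.62607015e-34 J·s, 1 eV = 1.602176634e-19 J.
Convert to SI: f = 2500 kHz = 2.5e6 Hz.
Apply E = hf: E = 1.657e-27 J.
Converting to meV: E = 1.034e-5 meV ≈ 1.03e-5 meV.

1.03e-5 meV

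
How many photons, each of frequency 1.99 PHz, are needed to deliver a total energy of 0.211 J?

Per-photon energy: E = 1.319·10^-18 J (from frequency = 1.99 PHz).
N = E_total / E_photon = 0.211 J / 1.319·10^-18 J = 1.60·10^17.

1.60·10^17 photons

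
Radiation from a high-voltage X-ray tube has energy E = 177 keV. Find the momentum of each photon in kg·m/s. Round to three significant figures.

9.46e-23 kg·m/s

First convert: E = 177 keV = 2.8359e-14 J.
Apply p = E/c: p = 9.459e-23 kg·m/s.
So p ≈ 9.46e-23 kg·m/s.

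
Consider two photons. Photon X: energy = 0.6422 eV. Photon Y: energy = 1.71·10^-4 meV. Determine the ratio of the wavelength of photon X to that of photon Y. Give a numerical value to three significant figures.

2.66·10^-7

λ_X = 1.931·10^-6 m (from energy = 0.6422 eV, via λ = hc/E).
λ_Y = 7.251 m (from energy = 1.71·10^-4 meV, via λ = hc/E).
Ratio = 1.931·10^-6 / 7.251 = 2.66·10^-7.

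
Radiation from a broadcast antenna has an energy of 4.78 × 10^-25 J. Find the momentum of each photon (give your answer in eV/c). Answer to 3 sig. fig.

Use c = 2.99792458 × 10^8 m/s, 1 eV = 1.602176634 × 10^-19 J.
Since p = E/c for a photon, p = 1.594 × 10^-33 kg·m/s.
Converting to eV/c: p = 2.983 × 10^-6 eV/c ≈ 2.98 × 10^-6 eV/c.

2.98 × 10^-6 eV/c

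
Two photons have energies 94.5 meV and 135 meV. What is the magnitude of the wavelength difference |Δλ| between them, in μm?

3.94 μm

Using λ = hc/E: λ₁ = 1.312·10^-5 m, λ₂ = 9.184·10^-6 m.
|Δλ| = |1.312·10^-5 − 9.184·10^-6| = 3.94·10^-6 m = 3.94 μm.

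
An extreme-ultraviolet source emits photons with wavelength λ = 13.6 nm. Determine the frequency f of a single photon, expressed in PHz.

22.0 PHz

In SI units: λ = 13.6 nm = 1.36e-8 m.
Apply f = c/λ: f = 2.204e16 Hz.
Converting to PHz: f = 22.04 PHz ≈ 22.0 PHz.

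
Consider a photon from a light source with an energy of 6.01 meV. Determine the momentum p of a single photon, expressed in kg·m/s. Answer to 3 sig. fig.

3.21 × 10^-30 kg·m/s

(c = 2.99792458 × 10^8 m/s, 1 eV = 1.602176634 × 10^-19 J.)
In SI units: E = 6.01 meV = 9.6291 × 10^-22 J.
For a photon p = E/c, so p = 3.212 × 10^-30 kg·m/s.
So p ≈ 3.21 × 10^-30 kg·m/s.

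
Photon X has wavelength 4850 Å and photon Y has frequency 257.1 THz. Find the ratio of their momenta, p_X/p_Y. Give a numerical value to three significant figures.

2.40

p_X = 1.366e-27 kg·m/s (from wavelength = 4850 Å, via p = h/λ).
p_Y = 5.682e-28 kg·m/s (from frequency = 257.1 THz, via p = hf/c).
Ratio = 1.366e-27 / 5.682e-28 = 2.40.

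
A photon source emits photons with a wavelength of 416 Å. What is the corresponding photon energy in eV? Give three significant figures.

Take h = 6.62607015·10^-34 J·s, c = 2.99792458·10^8 m/s, 1 eV = 1.602176634·10^-19 J.
First convert: λ = 416 Å = 4.16·10^-8 m.
Since E = hc/λ for a photon, E = 4.775·10^-18 J.
Converting to eV: E = 29.80 eV ≈ 29.8 eV.

29.8 eV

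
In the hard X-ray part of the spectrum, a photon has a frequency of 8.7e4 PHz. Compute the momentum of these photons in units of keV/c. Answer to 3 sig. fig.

360 keV/c

(h = 6.62607015e-34 J·s, c = 2.99792458e8 m/s, 1 eV = 1.602176634e-19 J.)
In SI units: f = 8.7e4 PHz = 8.7e19 Hz.
Since p = hf/c for a photon, p = 1.923e-22 kg·m/s.
Converting to keV/c: p = 359.8 keV/c ≈ 360 keV/c.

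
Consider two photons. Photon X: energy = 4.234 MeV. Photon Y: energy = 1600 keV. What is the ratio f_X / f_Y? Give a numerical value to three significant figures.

2.65

f_X = 1.024e21 Hz (from energy = 4.234 MeV, via f = E/h).
f_Y = 3.869e20 Hz (from energy = 1600 keV, via f = E/h).
Ratio = 1.024e21 / 3.869e20 = 2.65.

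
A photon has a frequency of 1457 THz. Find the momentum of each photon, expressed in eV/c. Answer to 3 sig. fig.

First convert: f = 1457 THz = 1.457·10^15 Hz.
Apply p = hf/c: p = 3.220·10^-27 kg·m/s.
Converting to eV/c: p = 6.026 eV/c ≈ 6.03 eV/c.

6.03 eV/c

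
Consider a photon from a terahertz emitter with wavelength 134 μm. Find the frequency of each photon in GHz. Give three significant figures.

First convert: λ = 134 μm = 1.34e-4 m.
For a photon f = c/λ, so f = 2.237e12 Hz.
Converting to GHz: f = 2237 GHz ≈ 2240 GHz.

2240 GHz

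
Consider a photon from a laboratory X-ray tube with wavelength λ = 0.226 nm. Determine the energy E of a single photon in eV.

(h = 6.62607015e-34 J·s, c = 2.99792458e8 m/s, 1 eV = 1.602176634e-19 J.)
Convert to SI: λ = 0.226 nm = 2.26e-10 m.
For a photon E = hc/λ, so E = 8.790e-16 J.
Converting to eV: E = 5486 eV ≈ 5490 eV.

5490 eV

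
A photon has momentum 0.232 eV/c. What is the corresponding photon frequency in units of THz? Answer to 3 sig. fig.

56.1 THz

Use h = 6.62607015·10^-34 J·s, c = 2.99792458·10^8 m/s, 1 eV = 1.602176634·10^-19 J.
In SI units: p = 0.232 eV/c = 1.2399·10^-28 kg·m/s.
Apply f = pc/h: f = 5.610·10^13 Hz.
Converting to THz: f = 56.10 THz ≈ 56.1 THz.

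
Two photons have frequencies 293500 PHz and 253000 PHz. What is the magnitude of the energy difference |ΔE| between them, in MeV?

Using E = hf: E₁ = 1.9448 × 10^-13 J, E₂ = 1.6764 × 10^-13 J.
|ΔE| = |1.9448 × 10^-13 − 1.6764 × 10^-13| = 2.68 × 10^-14 J = 0.167 MeV.

0.167 MeV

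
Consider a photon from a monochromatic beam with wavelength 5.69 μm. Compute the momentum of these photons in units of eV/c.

Take h = 6.62607015e-34 J·s, c = 2.99792458e8 m/s, 1 eV = 1.602176634e-19 J.
First convert: λ = 5.69 μm = 5.69e-6 m.
Apply p = h/λ: p = 1.165e-28 kg·m/s.
Converting to eV/c: p = 0.2179 eV/c ≈ 0.218 eV/c.

0.218 eV/c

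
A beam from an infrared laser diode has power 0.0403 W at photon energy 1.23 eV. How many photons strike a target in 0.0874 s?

Total energy: E_total = P·t = 0.0403 × 0.0874 = 0.003522 J.
Per-photon energy: E = 1.971 × 10^-19 J.
N = E_total / E_photon = 1.79 × 10^16.

1.79 × 10^16 photons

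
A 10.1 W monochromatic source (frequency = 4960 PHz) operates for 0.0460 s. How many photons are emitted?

1.41 × 10^14 photons

Total energy: E_total = P·t = 10.1 × 0.0460 = 0.4646 J.
Per-photon energy: E = 3.287 × 10^-15 J.
N = E_total / E_photon = 1.41 × 10^14.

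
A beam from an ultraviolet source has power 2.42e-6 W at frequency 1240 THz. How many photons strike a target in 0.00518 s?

1.53e10 photons

Total energy: E_total = P·t = 2.42e-6 × 0.00518 = 1.254e-8 J.
Per-photon energy: E = 8.216e-19 J.
N = E_total / E_photon = 1.53e10.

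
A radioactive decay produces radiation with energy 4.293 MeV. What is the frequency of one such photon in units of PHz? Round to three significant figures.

1.04e6 PHz

Take h = 6.62607015e-34 J·s, 1 eV = 1.602176634e-19 J.
In SI units: E = 4.293 MeV = 6.8781e-13 J.
Since f = E/h for a photon, f = 1.038e21 Hz.
Converting to PHz: f = 1.038e6 PHz ≈ 1.04e6 PHz.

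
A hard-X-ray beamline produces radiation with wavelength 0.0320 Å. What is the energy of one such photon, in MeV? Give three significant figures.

0.387 MeV

Convert to SI: λ = 0.0320 Å = 3.20 × 10^-12 m.
Since E = hc/λ for a photon, E = 6.208 × 10^-14 J.
Converting to MeV: E = 0.3875 MeV ≈ 0.387 MeV.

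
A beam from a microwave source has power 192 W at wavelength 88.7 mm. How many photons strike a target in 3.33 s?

Total energy: E_total = P·t = 192 × 3.33 = 639.4 J.
Per-photon energy: E = 2.240·10^-24 J.
N = E_total / E_photon = 2.85·10^26.

2.85·10^26 photons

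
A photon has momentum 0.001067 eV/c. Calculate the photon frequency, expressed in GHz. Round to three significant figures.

258 GHz

Take h = 6.62607015 × 10^-34 J·s, c = 2.99792458 × 10^8 m/s, 1 eV = 1.602176634 × 10^-19 J.
Convert to SI: p = 0.001067 eV/c = 5.7024 × 10^-31 kg·m/s.
Since f = pc/h for a photon, f = 2.580 × 10^11 Hz.
Converting to GHz: f = 258.0 GHz ≈ 258 GHz.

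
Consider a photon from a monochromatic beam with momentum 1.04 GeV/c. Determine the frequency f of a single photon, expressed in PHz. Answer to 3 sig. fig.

2.51·10^8 PHz

Convert to SI: p = 1.04 GeV/c = 5.5581·10^-19 kg·m/s.
The photon relation is f = pc/h, giving f = 2.515·10^23 Hz.
Converting to PHz: f = 2.515·10^8 PHz ≈ 2.51·10^8 PHz.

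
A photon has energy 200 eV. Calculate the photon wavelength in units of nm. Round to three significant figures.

6.20 nm

In SI units: E = 200 eV = 3.2044·10^-17 J.
The photon relation is λ = hc/E, giving λ = 6.199·10^-9 m.
Converting to nm: λ = 6.199 nm ≈ 6.20 nm.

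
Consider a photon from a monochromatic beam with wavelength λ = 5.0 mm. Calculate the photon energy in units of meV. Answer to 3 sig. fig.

0.248 meV

(h = 6.62607015e-34 J·s, c = 2.99792458e8 m/s, 1 eV = 1.602176634e-19 J.)
First convert: λ = 5.0 mm = 0.0050 m.
Since E = hc/λ for a photon, E = 3.973e-23 J.
Converting to meV: E = 0.2480 meV ≈ 0.248 meV.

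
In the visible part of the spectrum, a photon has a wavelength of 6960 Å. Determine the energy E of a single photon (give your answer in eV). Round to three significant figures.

1.78 eV

Convert to SI: λ = 6960 Å = 6.96e-7 m.
Apply E = hc/λ: E = 2.854e-19 J.
Converting to eV: E = 1.781 eV ≈ 1.78 eV.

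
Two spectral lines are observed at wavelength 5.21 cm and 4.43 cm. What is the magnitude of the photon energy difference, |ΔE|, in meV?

4.19e-3 meV

Using E = hc/λ: E₁ = 3.813e-24 J, E₂ = 4.484e-24 J.
|ΔE| = |3.813e-24 − 4.484e-24| = 6.71e-25 J = 4.19e-3 meV.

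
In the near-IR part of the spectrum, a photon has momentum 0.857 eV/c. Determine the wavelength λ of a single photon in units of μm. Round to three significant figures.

1.45 μm

Take h = 6.62607015 × 10^-34 J·s, c = 2.99792458 × 10^8 m/s, 1 eV = 1.602176634 × 10^-19 J.
Convert to SI: p = 0.857 eV/c = 4.5801 × 10^-28 kg·m/s.
Apply λ = h/p: λ = 1.447 × 10^-6 m.
Converting to μm: λ = 1.447 μm ≈ 1.45 μm.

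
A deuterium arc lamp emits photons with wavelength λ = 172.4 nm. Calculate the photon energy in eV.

7.19 eV

(h = 6.62607015 × 10^-34 J·s, c = 2.99792458 × 10^8 m/s, 1 eV = 1.602176634 × 10^-19 J.)
First convert: λ = 172.4 nm = 1.724 × 10^-7 m.
The photon relation is E = hc/λ, giving E = 1.152 × 10^-18 J.
Converting to eV: E = 7.192 eV ≈ 7.19 eV.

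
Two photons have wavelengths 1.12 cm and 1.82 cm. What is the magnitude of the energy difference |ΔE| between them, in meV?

0.0426 meV

Using E = hc/λ: E₁ = 1.774 × 10^-23 J, E₂ = 1.091 × 10^-23 J.
|ΔE| = |1.774 × 10^-23 − 1.091 × 10^-23| = 6.82 × 10^-24 J = 0.0426 meV.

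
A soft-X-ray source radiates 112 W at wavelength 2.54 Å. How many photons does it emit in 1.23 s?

Total energy: E_total = P·t = 112 × 1.23 = 137.8 J.
Per-photon energy: E = 7.821·10^-16 J.
N = E_total / E_photon = 1.76·10^17.

1.76·10^17 photons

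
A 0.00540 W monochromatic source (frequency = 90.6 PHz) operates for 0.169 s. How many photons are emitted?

1.52 × 10^13 photons

Total energy: E_total = P·t = 0.00540 × 0.169 = 9.126 × 10^-4 J.
Per-photon energy: E = 6.003 × 10^-17 J.
N = E_total / E_photon = 1.52 × 10^13.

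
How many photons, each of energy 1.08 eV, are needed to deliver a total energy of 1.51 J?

Per-photon energy: E = 1.730e-19 J (from energy = 1.08 eV).
N = E_total / E_photon = 1.51 J / 1.730e-19 J = 8.73e18.

8.73e18 photons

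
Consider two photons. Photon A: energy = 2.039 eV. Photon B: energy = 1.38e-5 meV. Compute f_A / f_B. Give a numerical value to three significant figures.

1.48e8

f_A = 4.930e14 Hz (from energy = 2.039 eV, via f = E/h).
f_B = 3.337e6 Hz (from energy = 1.38e-5 meV, via f = E/h).
Ratio = 4.930e14 / 3.337e6 = 1.48e8.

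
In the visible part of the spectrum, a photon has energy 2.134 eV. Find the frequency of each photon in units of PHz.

0.516 PHz

(h = 6.62607015e-34 J·s, 1 eV = 1.602176634e-19 J.)
Convert to SI: E = 2.134 eV = 3.4190e-19 J.
Since f = E/h for a photon, f = 5.160e14 Hz.
Converting to PHz: f = 0.5160 PHz ≈ 0.516 PHz.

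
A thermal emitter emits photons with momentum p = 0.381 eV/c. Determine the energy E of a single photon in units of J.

In SI units: p = 0.381 eV/c = 2.0362e-28 kg·m/s.
The photon relation is E = pc, giving E = 6.104e-20 J.
So E ≈ 6.10e-20 J.

6.10e-20 J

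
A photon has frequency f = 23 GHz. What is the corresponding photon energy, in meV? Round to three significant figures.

(h = 6.62607015 × 10^-34 J·s, 1 eV = 1.602176634 × 10^-19 J.)
Convert to SI: f = 23 GHz = 2.3 × 10^10 Hz.
Since E = hf for a photon, E = 1.524 × 10^-23 J.
Converting to meV: E = 0.09512 meV ≈ 0.0951 meV.

0.0951 meV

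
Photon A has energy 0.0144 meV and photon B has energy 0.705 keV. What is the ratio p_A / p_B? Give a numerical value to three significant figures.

p_A = 7.696·10^-33 kg·m/s (from energy = 0.0144 meV, via p = E/c).
p_B = 3.768·10^-25 kg·m/s (from energy = 0.705 keV, via p = E/c).
Ratio = 7.696·10^-33 / 3.768·10^-25 = 2.04·10^-8.

2.04·10^-8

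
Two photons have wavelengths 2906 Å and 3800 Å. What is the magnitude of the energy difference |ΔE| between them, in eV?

1.00 eV

Using E = hc/λ: E₁ = 6.8357 × 10^-19 J, E₂ = 5.2275 × 10^-19 J.
|ΔE| = |6.8357 × 10^-19 − 5.2275 × 10^-19| = 1.61 × 10^-19 J = 1.00 eV.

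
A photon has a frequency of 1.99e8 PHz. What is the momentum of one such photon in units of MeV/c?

Use h = 6.62607015e-34 J·s, c = 2.99792458e8 m/s, 1 eV = 1.602176634e-19 J.
In SI units: f = 1.99e8 PHz = 1.99e23 Hz.
Since p = hf/c for a photon, p = 4.398e-19 kg·m/s.
Converting to MeV/c: p = 823.0 MeV/c ≈ 823 MeV/c.

823 MeV/c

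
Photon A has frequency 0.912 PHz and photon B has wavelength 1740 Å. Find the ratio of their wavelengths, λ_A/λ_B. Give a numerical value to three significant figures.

λ_A = 3.287e-7 m (from frequency = 0.912 PHz, via λ = c/f).
λ_B = 1.740e-7 m (from wavelength = 1740 Å, via λ given directly).
Ratio = 3.287e-7 / 1.740e-7 = 1.89.

1.89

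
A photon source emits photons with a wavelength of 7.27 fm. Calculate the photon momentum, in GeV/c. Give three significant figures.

(h = 6.62607015e-34 J·s, c = 2.99792458e8 m/s, 1 eV = 1.602176634e-19 J.)
In SI units: λ = 7.27 fm = 7.27e-15 m.
Since p = h/λ for a photon, p = 9.114e-20 kg·m/s.
Converting to GeV/c: p = 0.1705 GeV/c ≈ 0.171 GeV/c.

0.171 GeV/c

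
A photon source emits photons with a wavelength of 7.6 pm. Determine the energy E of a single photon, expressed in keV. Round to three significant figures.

Use h = 6.62607015e-34 J·s, c = 2.99792458e8 m/s, 1 eV = 1.602176634e-19 J.
In SI units: λ = 7.6 pm = 7.6e-12 m.
Apply E = hc/λ: E = 2.614e-14 J.
Converting to keV: E = 163.1 keV ≈ 163 keV.

163 keV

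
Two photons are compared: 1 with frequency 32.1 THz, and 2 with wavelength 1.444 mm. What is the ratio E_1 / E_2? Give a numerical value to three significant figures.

155

E_1 = 2.127 × 10^-20 J (from frequency = 32.1 THz, via E = hf).
E_2 = 1.376 × 10^-22 J (from wavelength = 1.444 mm, via E = hc/λ).
Ratio = 2.127 × 10^-20 / 1.376 × 10^-22 = 155.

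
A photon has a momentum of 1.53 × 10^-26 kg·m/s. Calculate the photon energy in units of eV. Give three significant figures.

28.6 eV

Use c = 2.99792458 × 10^8 m/s, 1 eV = 1.602176634 × 10^-19 J.
The photon relation is E = pc, giving E = 4.587 × 10^-18 J.
Converting to eV: E = 28.63 eV ≈ 28.6 eV.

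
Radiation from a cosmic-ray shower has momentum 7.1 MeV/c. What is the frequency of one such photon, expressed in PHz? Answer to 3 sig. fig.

1.72e6 PHz

Use h = 6.62607015e-34 J·s, c = 2.99792458e8 m/s, 1 eV = 1.602176634e-19 J.
First convert: p = 7.1 MeV/c = 3.7944e-21 kg·m/s.
The photon relation is f = pc/h, giving f = 1.717e21 Hz.
Converting to PHz: f = 1.717e6 PHz ≈ 1.72e6 PHz.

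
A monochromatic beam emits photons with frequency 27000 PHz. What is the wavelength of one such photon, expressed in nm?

First convert: f = 27000 PHz = 2.70·10^19 Hz.
The photon relation is λ = c/f, giving λ = 1.110·10^-11 m.
Converting to nm: λ = 0.01110 nm ≈ 0.0111 nm.

0.0111 nm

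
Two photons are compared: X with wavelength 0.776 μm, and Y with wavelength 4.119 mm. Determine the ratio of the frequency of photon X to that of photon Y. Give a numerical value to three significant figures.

f_X = 3.863e14 Hz (from wavelength = 0.776 μm, via f = c/λ).
f_Y = 7.278e10 Hz (from wavelength = 4.119 mm, via f = c/λ).
Ratio = 3.863e14 / 7.278e10 = 5310.

5310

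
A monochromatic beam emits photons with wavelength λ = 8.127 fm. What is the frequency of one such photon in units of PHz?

(c = 2.99792458 × 10^8 m/s.)
Convert to SI: λ = 8.127 fm = 8.127 × 10^-15 m.
The photon relation is f = c/λ, giving f = 3.689 × 10^22 Hz.
Converting to PHz: f = 3.689 × 10^7 PHz ≈ 3.69 × 10^7 PHz.

3.69 × 10^7 PHz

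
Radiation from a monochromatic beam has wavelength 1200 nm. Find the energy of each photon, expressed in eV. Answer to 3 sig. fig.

In SI units: λ = 1200 nm = 1.2·10^-6 m.
The photon relation is E = hc/λ, giving E = 1.655·10^-19 J.
Converting to eV: E = 1.033 eV ≈ 1.03 eV.

1.03 eV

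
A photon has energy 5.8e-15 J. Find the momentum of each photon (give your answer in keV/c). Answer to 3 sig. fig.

(c = 2.99792458e8 m/s, 1 eV = 1.602176634e-19 J.)
For a photon p = E/c, so p = 1.935e-23 kg·m/s.
Converting to keV/c: p = 36.20 keV/c ≈ 36.2 keV/c.

36.2 keV/c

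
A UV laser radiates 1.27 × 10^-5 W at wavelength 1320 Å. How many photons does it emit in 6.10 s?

Total energy: E_total = P·t = 1.27 × 10^-5 × 6.10 = 7.747 × 10^-5 J.
Per-photon energy: E = 1.505 × 10^-18 J.
N = E_total / E_photon = 5.15 × 10^13.

5.15 × 10^13 photons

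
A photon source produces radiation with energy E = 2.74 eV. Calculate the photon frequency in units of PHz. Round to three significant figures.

0.663 PHz

Use h = 6.62607015 × 10^-34 J·s, 1 eV = 1.602176634 × 10^-19 J.
Convert to SI: E = 2.74 eV = 4.3900 × 10^-19 J.
Apply f = E/h: f = 6.625 × 10^14 Hz.
Converting to PHz: f = 0.6625 PHz ≈ 0.663 PHz.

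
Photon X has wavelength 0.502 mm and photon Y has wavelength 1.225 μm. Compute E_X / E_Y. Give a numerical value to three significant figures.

2.44e-3

E_X = 3.957e-22 J (from wavelength = 0.502 mm, via E = hc/λ).
E_Y = 1.622e-19 J (from wavelength = 1.225 μm, via E = hc/λ).
Ratio = 3.957e-22 / 1.622e-19 = 2.44e-3.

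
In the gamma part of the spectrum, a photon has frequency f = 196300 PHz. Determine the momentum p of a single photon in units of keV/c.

Take h = 6.62607015·10^-34 J·s, c = 2.99792458·10^8 m/s, 1 eV = 1.602176634·10^-19 J.
Convert to SI: f = 196300 PHz = 1.963·10^20 Hz.
The photon relation is p = hf/c, giving p = 4.339·10^-22 kg·m/s.
Converting to keV/c: p = 811.8 keV/c ≈ 812 keV/c.

812 keV/c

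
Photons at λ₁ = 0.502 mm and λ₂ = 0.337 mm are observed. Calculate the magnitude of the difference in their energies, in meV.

1.21 meV

Using E = hc/λ: E₁ = 3.957·10^-22 J, E₂ = 5.894·10^-22 J.
|ΔE| = |3.957·10^-22 − 5.894·10^-22| = 1.94·10^-22 J = 1.21 meV.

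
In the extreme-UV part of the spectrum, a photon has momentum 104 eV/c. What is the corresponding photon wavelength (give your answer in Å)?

In SI units: p = 104 eV/c = 5.5581e-26 kg·m/s.
Since λ = h/p for a photon, λ = 1.192e-8 m.
Converting to Å: λ = 119.2 Å ≈ 119 Å.

119 Å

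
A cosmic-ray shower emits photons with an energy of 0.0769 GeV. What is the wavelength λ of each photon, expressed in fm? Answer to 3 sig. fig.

First convert: E = 0.0769 GeV = 1.2321e-11 J.
Since λ = hc/E for a photon, λ = 1.612e-14 m.
Converting to fm: λ = 16.12 fm ≈ 16.1 fm.

16.1 fm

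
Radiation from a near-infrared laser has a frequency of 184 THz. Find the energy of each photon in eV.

Use h = 6.62607015e-34 J·s, 1 eV = 1.602176634e-19 J.
In SI units: f = 184 THz = 1.84e14 Hz.
For a photon E = hf, so E = 1.219e-19 J.
Converting to eV: E = 0.7610 eV ≈ 0.761 eV.

0.761 eV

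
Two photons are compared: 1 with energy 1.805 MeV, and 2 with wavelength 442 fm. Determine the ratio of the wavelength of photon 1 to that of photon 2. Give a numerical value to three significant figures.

1.55

λ_1 = 6.869·10^-13 m (from energy = 1.805 MeV, via λ = hc/E).
λ_2 = 4.420·10^-13 m (from wavelength = 442 fm, via λ given directly).
Ratio = 6.869·10^-13 / 4.420·10^-13 = 1.55.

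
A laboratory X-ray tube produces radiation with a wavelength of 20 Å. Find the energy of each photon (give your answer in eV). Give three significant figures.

620 eV

In SI units: λ = 20 Å = 2.0e-9 m.
Apply E = hc/λ: E = 9.932e-17 J.
Converting to eV: E = 619.9 eV ≈ 620 eV.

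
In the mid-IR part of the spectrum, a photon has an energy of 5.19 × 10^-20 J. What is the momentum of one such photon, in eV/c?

Use c = 2.99792458 × 10^8 m/s, 1 eV = 1.602176634 × 10^-19 J.
For a photon p = E/c, so p = 1.731 × 10^-28 kg·m/s.
Converting to eV/c: p = 0.3239 eV/c ≈ 0.324 eV/c.

0.324 eV/c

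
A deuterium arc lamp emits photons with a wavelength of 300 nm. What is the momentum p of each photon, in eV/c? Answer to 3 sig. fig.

4.13 eV/c

Use h = 6.62607015e-34 J·s, c = 2.99792458e8 m/s, 1 eV = 1.602176634e-19 J.
Convert to SI: λ = 300 nm = 3.0e-7 m.
The photon relation is p = h/λ, giving p = 2.209e-27 kg·m/s.
Converting to eV/c: p = 4.133 eV/c ≈ 4.13 eV/c.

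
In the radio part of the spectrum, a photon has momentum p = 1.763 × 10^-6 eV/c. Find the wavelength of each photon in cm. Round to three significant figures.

70.3 cm

In SI units: p = 1.763 × 10^-6 eV/c = 9.4220 × 10^-34 kg·m/s.
The photon relation is λ = h/p, giving λ = 0.7033 m.
Converting to cm: λ = 70.33 cm ≈ 70.3 cm.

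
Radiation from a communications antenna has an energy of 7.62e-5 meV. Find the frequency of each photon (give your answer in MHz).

First convert: E = 7.62e-5 meV = 1.2209e-26 J.
Since f = E/h for a photon, f = 1.843e7 Hz.
Converting to MHz: f = 18.43 MHz ≈ 18.4 MHz.

18.4 MHz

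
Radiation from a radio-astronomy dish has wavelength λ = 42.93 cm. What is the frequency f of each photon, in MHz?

First convert: λ = 42.93 cm = 0.4293 m.
Since f = c/λ for a photon, f = 6.983e8 Hz.
Converting to MHz: f = 698.3 MHz ≈ 698 MHz.

698 MHz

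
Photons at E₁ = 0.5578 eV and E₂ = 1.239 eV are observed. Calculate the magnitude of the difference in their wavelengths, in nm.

Using λ = hc/E: λ₁ = 2.2227 × 10^-6 m, λ₂ = 1.0007 × 10^-6 m.
|Δλ| = |2.2227 × 10^-6 − 1.0007 × 10^-6| = 1.22 × 10^-6 m = 1220 nm.

1220 nm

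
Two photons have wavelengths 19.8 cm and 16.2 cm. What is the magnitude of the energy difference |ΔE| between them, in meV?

1.39 × 10^-3 meV

Using E = hc/λ: E₁ = 1.003 × 10^-24 J, E₂ = 1.226 × 10^-24 J.
|ΔE| = |1.003 × 10^-24 − 1.226 × 10^-24| = 2.23 × 10^-25 J = 1.39 × 10^-3 meV.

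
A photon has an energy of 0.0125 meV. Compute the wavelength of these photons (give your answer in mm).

Convert to SI: E = 0.0125 meV = 2.0027e-24 J.
The photon relation is λ = hc/E, giving λ = 0.09919 m.
Converting to mm: λ = 99.19 mm ≈ 99.2 mm.

99.2 mm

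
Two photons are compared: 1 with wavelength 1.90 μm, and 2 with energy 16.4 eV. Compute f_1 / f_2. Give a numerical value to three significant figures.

0.0398

f_1 = 1.578 × 10^14 Hz (from wavelength = 1.90 μm, via f = c/λ).
f_2 = 3.966 × 10^15 Hz (from energy = 16.4 eV, via f = E/h).
Ratio = 1.578 × 10^14 / 3.966 × 10^15 = 0.0398.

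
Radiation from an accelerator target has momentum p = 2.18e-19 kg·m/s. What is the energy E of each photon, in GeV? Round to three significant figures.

0.408 GeV

(c = 2.99792458e8 m/s, 1 eV = 1.602176634e-19 J.)
Apply E = pc: E = 6.535e-11 J.
Converting to GeV: E = 0.4079 GeV ≈ 0.408 GeV.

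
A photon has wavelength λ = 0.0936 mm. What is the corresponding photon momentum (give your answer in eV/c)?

Take h = 6.62607015e-34 J·s, c = 2.99792458e8 m/s, 1 eV = 1.602176634e-19 J.
Convert to SI: λ = 0.0936 mm = 9.36e-5 m.
The photon relation is p = h/λ, giving p = 7.079e-30 kg·m/s.
Converting to eV/c: p = 0.01325 eV/c ≈ 0.0132 eV/c.

0.0132 eV/c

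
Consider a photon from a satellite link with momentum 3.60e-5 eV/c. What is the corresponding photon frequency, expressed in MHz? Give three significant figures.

8700 MHz

(h = 6.62607015e-34 J·s, c = 2.99792458e8 m/s, 1 eV = 1.602176634e-19 J.)
In SI units: p = 3.60e-5 eV/c = 1.9239e-32 kg·m/s.
Apply f = pc/h: f = 8.705e9 Hz.
Converting to MHz: f = 8705 MHz ≈ 8700 MHz.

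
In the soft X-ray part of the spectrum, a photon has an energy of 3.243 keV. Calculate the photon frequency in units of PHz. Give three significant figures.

784 PHz

First convert: E = 3.243 keV = 5.1959·10^-16 J.
For a photon f = E/h, so f = 7.842·10^17 Hz.
Converting to PHz: f = 784.2 PHz ≈ 784 PHz.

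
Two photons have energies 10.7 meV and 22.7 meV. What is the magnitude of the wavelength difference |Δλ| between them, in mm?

Using λ = hc/E: λ₁ = 1.159e-4 m, λ₂ = 5.462e-5 m.
|Δλ| = |1.159e-4 − 5.462e-5| = 6.13e-5 m = 0.0613 mm.

0.0613 mm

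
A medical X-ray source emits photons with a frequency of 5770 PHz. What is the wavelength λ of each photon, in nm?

0.0520 nm

In SI units: f = 5770 PHz = 5.77 × 10^18 Hz.
The photon relation is λ = c/f, giving λ = 5.196 × 10^-11 m.
Converting to nm: λ = 0.05196 nm ≈ 0.0520 nm.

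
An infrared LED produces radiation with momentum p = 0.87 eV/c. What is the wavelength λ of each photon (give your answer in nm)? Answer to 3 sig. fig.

1430 nm

(h = 6.62607015e-34 J·s, c = 2.99792458e8 m/s, 1 eV = 1.602176634e-19 J.)
Convert to SI: p = 0.87 eV/c = 4.6495e-28 kg·m/s.
For a photon λ = h/p, so λ = 1.425e-6 m.
Converting to nm: λ = 1425 nm ≈ 1430 nm.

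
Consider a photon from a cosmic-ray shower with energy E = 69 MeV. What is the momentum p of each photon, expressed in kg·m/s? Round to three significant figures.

Take c = 2.99792458 × 10^8 m/s, 1 eV = 1.602176634 × 10^-19 J.
First convert: E = 69 MeV = 1.1055 × 10^-11 J.
Apply p = E/c: p = 3.688 × 10^-20 kg·m/s.
So p ≈ 3.69 × 10^-20 kg·m/s.

3.69 × 10^-20 kg·m/s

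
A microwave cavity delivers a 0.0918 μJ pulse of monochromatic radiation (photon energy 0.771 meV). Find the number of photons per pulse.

7.43 × 10^14 photons

Per-photon energy: E = 1.235 × 10^-22 J (from energy = 0.771 meV).
N = E_total / E_photon = 9.18 × 10^-8 J / 1.235 × 10^-22 J = 7.43 × 10^14.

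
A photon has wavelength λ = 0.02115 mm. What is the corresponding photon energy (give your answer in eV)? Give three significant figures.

Convert to SI: λ = 0.02115 mm = 2.115 × 10^-5 m.
The photon relation is E = hc/λ, giving E = 9.392 × 10^-21 J.
Converting to eV: E = 0.05862 eV ≈ 0.0586 eV.

0.0586 eV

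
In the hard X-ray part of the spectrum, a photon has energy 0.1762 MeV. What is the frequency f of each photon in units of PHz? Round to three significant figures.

4.26 × 10^4 PHz

(h = 6.62607015 × 10^-34 J·s, 1 eV = 1.602176634 × 10^-19 J.)
In SI units: E = 0.1762 MeV = 2.8230 × 10^-14 J.
Apply f = E/h: f = 4.260 × 10^19 Hz.
Converting to PHz: f = 42600 PHz ≈ 4.26 × 10^4 PHz.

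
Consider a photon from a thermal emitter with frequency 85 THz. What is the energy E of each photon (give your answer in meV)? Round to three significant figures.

352 meV

Take h = 6.62607015 × 10^-34 J·s, 1 eV = 1.602176634 × 10^-19 J.
In SI units: f = 85 THz = 8.5 × 10^13 Hz.
Apply E = hf: E = 5.632 × 10^-20 J.
Converting to meV: E = 351.5 meV ≈ 352 meV.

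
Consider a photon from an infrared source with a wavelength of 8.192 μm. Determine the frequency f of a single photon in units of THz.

36.6 THz

Use c = 2.99792458e8 m/s.
First convert: λ = 8.192 μm = 8.192e-6 m.
Apply f = c/λ: f = 3.660e13 Hz.
Converting to THz: f = 36.60 THz ≈ 36.6 THz.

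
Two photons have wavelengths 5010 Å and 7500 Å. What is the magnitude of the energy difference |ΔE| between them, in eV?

Using E = hc/λ: E₁ = 3.965·10^-19 J, E₂ = 2.649·10^-19 J.
|ΔE| = |3.965·10^-19 − 2.649·10^-19| = 1.32·10^-19 J = 0.822 eV.

0.822 eV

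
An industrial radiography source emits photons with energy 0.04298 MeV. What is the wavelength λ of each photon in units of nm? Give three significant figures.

Use h = 6.62607015e-34 J·s, c = 2.99792458e8 m/s, 1 eV = 1.602176634e-19 J.
Convert to SI: E = 0.04298 MeV = 6.8862e-15 J.
Apply λ = hc/E: λ = 2.885e-11 m.
Converting to nm: λ = 0.02885 nm ≈ 0.0288 nm.

0.0288 nm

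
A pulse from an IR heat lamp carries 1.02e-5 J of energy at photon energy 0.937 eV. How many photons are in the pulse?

6.79e13 photons

Per-photon energy: E = 1.501e-19 J (from energy = 0.937 eV).
N = E_total / E_photon = 1.02e-5 J / 1.501e-19 J = 6.79e13.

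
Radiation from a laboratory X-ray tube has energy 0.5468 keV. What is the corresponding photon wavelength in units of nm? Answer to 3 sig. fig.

In SI units: E = 0.5468 keV = 8.7607e-17 J.
Apply λ = hc/E: λ = 2.267e-9 m.
Converting to nm: λ = 2.267 nm ≈ 2.27 nm.

2.27 nm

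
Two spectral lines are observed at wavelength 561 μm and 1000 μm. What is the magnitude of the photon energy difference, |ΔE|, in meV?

Using E = hc/λ: E₁ = 3.541·10^-22 J, E₂ = 1.986·10^-22 J.
|ΔE| = |3.541·10^-22 − 1.986·10^-22| = 1.55·10^-22 J = 0.970 meV.

0.970 meV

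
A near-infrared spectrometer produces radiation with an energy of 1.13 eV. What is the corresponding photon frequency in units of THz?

273 THz

Take h = 6.62607015e-34 J·s, 1 eV = 1.602176634e-19 J.
First convert: E = 1.13 eV = 1.8105e-19 J.
Since f = E/h for a photon, f = 2.732e14 Hz.
Converting to THz: f = 273.2 THz ≈ 273 THz.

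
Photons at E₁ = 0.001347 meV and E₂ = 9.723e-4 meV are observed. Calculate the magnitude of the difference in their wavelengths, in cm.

35.5 cm

Using λ = hc/E: λ₁ = 0.92045 m, λ₂ = 1.2752 m.
|Δλ| = |0.92045 − 1.2752| = 0.355 m = 35.5 cm.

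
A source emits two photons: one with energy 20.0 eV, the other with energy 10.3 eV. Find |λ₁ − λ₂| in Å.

Using λ = hc/E: λ₁ = 6.199·10^-8 m, λ₂ = 1.204·10^-7 m.
|Δλ| = |6.199·10^-8 − 1.204·10^-7| = 5.84·10^-8 m = 584 Å.

584 Å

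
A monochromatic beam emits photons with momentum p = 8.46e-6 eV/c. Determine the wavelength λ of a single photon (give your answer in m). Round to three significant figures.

Use h = 6.62607015e-34 J·s, c = 2.99792458e8 m/s, 1 eV = 1.602176634e-19 J.
In SI units: p = 8.46e-6 eV/c = 4.5213e-33 kg·m/s.
For a photon λ = h/p, so λ = 0.1466 m.
So λ ≈ 0.147 m.

0.147 m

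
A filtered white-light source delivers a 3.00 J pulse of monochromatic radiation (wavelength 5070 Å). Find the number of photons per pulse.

7.66 × 10^18 photons

Per-photon energy: E = 3.918 × 10^-19 J (from wavelength = 5070 Å).
N = E_total / E_photon = 3.00 J / 3.918 × 10^-19 J = 7.66 × 10^18.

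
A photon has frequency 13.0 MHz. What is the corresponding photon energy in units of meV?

(h = 6.62607015e-34 J·s, 1 eV = 1.602176634e-19 J.)
First convert: f = 13.0 MHz = 1.30e7 Hz.
The photon relation is E = hf, giving E = 8.614e-27 J.
Converting to meV: E = 5.376e-5 meV ≈ 5.38e-5 meV.

5.38e-5 meV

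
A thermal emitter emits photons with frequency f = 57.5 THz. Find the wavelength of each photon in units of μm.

5.21 μm

Use c = 2.99792458e8 m/s.
First convert: f = 57.5 THz = 5.75e13 Hz.
The photon relation is λ = c/f, giving λ = 5.214e-6 m.
Converting to μm: λ = 5.214 μm ≈ 5.21 μm.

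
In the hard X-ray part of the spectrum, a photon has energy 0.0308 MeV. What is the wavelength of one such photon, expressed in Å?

0.403 Å

In SI units: E = 0.0308 MeV = 4.9347e-15 J.
For a photon λ = hc/E, so λ = 4.025e-11 m.
Converting to Å: λ = 0.4025 Å ≈ 0.403 Å.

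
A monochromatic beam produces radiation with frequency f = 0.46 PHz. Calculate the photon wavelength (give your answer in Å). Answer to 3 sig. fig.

(c = 2.99792458·10^8 m/s.)
First convert: f = 0.46 PHz = 4.6·10^14 Hz.
For a photon λ = c/f, so λ = 6.517·10^-7 m.
Converting to Å: λ = 6517 Å ≈ 6520 Å.

6520 Å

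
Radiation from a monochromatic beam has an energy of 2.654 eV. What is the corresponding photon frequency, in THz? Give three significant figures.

Use h = 6.62607015e-34 J·s, 1 eV = 1.602176634e-19 J.
Convert to SI: E = 2.654 eV = 4.2522e-19 J.
Apply f = E/h: f = 6.417e14 Hz.
Converting to THz: f = 641.7 THz ≈ 642 THz.

642 THz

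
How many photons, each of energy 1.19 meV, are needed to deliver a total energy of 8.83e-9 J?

4.63e13 photons

Per-photon energy: E = 1.907e-22 J (from energy = 1.19 meV).
N = E_total / E_photon = 8.83e-9 J / 1.907e-22 J = 4.63e13.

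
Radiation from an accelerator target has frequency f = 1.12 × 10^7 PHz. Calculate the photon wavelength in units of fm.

Use c = 2.99792458 × 10^8 m/s.
Convert to SI: f = 1.12 × 10^7 PHz = 1.12 × 10^22 Hz.
For a photon λ = c/f, so λ = 2.677 × 10^-14 m.
Converting to fm: λ = 26.77 fm ≈ 26.8 fm.

26.8 fm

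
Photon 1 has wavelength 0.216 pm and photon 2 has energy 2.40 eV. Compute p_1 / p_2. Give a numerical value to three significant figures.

2.39e6

p_1 = 3.068e-21 kg·m/s (from wavelength = 0.216 pm, via p = h/λ).
p_2 = 1.283e-27 kg·m/s (from energy = 2.40 eV, via p = E/c).
Ratio = 3.068e-21 / 1.283e-27 = 2.39e6.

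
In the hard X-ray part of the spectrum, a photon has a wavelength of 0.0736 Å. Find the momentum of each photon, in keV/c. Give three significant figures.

(h = 6.62607015 × 10^-34 J·s, c = 2.99792458 × 10^8 m/s, 1 eV = 1.602176634 × 10^-19 J.)
First convert: λ = 0.0736 Å = 7.36 × 10^-12 m.
The photon relation is p = h/λ, giving p = 9.003 × 10^-23 kg·m/s.
Converting to keV/c: p = 168.5 keV/c ≈ 168 keV/c.

168 keV/c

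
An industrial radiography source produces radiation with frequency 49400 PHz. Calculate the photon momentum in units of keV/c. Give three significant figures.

Convert to SI: f = 49400 PHz = 4.94 × 10^19 Hz.
The photon relation is p = hf/c, giving p = 1.092 × 10^-22 kg·m/s.
Converting to keV/c: p = 204.3 keV/c ≈ 204 keV/c.

204 keV/c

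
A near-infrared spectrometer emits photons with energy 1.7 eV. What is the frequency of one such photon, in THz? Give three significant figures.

411 THz

Use h = 6.62607015e-34 J·s, 1 eV = 1.602176634e-19 J.
In SI units: E = 1.7 eV = 2.7237e-19 J.
Apply f = E/h: f = 4.111e14 Hz.
Converting to THz: f = 411.1 THz ≈ 411 THz.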